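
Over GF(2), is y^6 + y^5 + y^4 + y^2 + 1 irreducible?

Write P(y) = y^6 + y^5 + y^4 + y^2 + 1.
Check for roots in GF(2): P(0) = 1; P(1) = 1.
No roots, so no linear factors.
Monic irreducibles of degree 2 over GF(2): y^2 + y + 1.
None of them divide P (all give nonzero remainder).
Monic irreducibles of degree 3 over GF(2): y^3 + y + 1, y^3 + y^2 + 1.
None of them divide P (all give nonzero remainder).
No irreducible factor of degree ≤ 3 exists, so P is irreducible over GF(2).

Yes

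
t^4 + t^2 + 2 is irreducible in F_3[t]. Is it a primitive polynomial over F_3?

Write f(t) = t^4 + t^2 + 2.
|GF(3^4)^×| = 3^4 − 1 = 80. Prime factorization: 80 = 2^4·5.
f is primitive ⇔ t has order 80 in GF(3)[t]/(f), i.e. t^(80/q) ≠ 1 for each prime q | 80.
t^(40) mod f = 2.
t^(16) mod f = 1
Since t^(16) = 1, the order of t divides 16 < 80; not primitive.

No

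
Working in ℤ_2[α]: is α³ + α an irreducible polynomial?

No

Write P(α) = α³ + α.
Check for roots in ℤ_2: P(0) = 0 → root; P(1) = 0 → root.
P(0) = 0, so (α) divides P(α); P is reducible.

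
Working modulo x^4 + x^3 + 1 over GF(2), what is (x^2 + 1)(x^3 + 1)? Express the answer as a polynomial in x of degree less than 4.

Multiply in GF(2)[x]: (x^2 + 1)·(x^3 + 1) = x^5 + x^3 + x^2 + 1.
Reduce using x^4 ≡ x^3 + 1 (mod x^4 + x^3 + 1).
Reduced: x^2 + x.

x^2 + x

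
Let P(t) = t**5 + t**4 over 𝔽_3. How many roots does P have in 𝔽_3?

Evaluate at each of the 3 elements of 𝔽_3:
P(0) = 0 → root; P(1) = 2; P(2) = 0 → root.
Roots: {0, 2}.

2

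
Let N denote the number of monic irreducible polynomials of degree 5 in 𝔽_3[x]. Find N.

48

x^(3^5) − x is the product of all monic irreducibles of degree dividing 5; Möbius inversion gives N = (1/5) Σ μ(5/d)·3^d.
Divisors of 5: 1, 5; μ(5/d) for each: -1, 1.
Σ = − 3^1 + 3^5 = 240.
N = 240/5 = 48.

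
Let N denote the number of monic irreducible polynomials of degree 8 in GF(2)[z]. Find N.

x^(2^8) − x is the product of all monic irreducibles of degree dividing 8; Möbius inversion gives N = (1/8) Σ μ(8/d)·2^d.
Divisors of 8: 1, 2, 4, 8; μ(8/d) for each: 0, 0, -1, 1.
Σ = − 2^4 + 2^8 = 240.
N = 240/8 = 30.

30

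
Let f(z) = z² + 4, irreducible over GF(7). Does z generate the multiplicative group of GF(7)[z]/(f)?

|GF(7^2)^×| = 7^2 − 1 = 48. Prime factorization: 48 = 2^4·3.
f is primitive ⇔ z has order 48 in GF(7)[z]/(f), i.e. z^(48/q) ≠ 1 for each prime q | 48.
z^(24) mod f = 1
z^(16) mod f = 2.
Since z^(24) = 1, the order of z divides 24 < 48; not primitive.

No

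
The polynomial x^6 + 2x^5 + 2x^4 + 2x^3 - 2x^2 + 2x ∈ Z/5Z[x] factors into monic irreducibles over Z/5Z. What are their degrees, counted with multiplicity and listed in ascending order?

1, 1, 2, 2

Write f(x) = x^6 + 2x^5 + 2x^4 + 2x^3 - 2x^2 + 2x.
Roots in Z/5Z: f(0) = 0 → root; f(1) = 2; f(2) = 2; f(3) = 4; f(4) = 0 → root.
Linear factors from roots: (x), (x + 1).
Complete factorization: f(x) = (x)·(x + 1)·(x^2 - 2x - 2)·(x^2 - 2x - 1).
Factor degrees with multiplicity: 1 + 1 + 2 + 2 = 6.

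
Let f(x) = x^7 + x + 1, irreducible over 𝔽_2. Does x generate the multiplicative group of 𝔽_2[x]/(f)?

|GF(2^7)^×| = 2^7 − 1 = 127. Prime factorization: 127 = 127.
f is primitive ⇔ x has order 127 in GF(2)[x]/(f), i.e. x^(127/q) ≠ 1 for each prime q | 127.
x^(1) mod f = x.
None equal 1, so x has full order 127; f is primitive.

Yes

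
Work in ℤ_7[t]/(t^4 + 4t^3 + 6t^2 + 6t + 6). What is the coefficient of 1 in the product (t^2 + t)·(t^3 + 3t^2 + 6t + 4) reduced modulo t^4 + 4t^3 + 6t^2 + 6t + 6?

Multiply in ℤ_7[t]: (t^2 + t)·(t^3 + 3t^2 + 6t + 4) = t^5 + 4t^4 + 2t^3 + 3t^2 + 4t.
Reduce using t^4 ≡ 3t^3 + t^2 + t + 1 (mod t^4 + 4t^3 + 6t^2 + 6t + 6).
Reduced: 3t^3 + 4t^2 + 5t.

0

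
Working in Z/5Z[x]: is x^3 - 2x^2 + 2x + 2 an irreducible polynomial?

Yes

Write f(x) = x^3 - 2x^2 + 2x + 2.
Check for roots in Z/5Z: f(0) = 2; f(1) = 3; f(2) = 1; f(3) = 2; f(4) = 2.
No roots. A degree-3 polynomial over a field with no linear factor is irreducible.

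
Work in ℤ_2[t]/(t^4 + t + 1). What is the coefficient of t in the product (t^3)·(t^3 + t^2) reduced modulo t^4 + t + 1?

1

Multiply in ℤ_2[t]: (t^3)·(t^3 + t^2) = t^6 + t^5.
Reduce using t^4 ≡ t + 1 (mod t^4 + t + 1).
Reduced: t^3 + t.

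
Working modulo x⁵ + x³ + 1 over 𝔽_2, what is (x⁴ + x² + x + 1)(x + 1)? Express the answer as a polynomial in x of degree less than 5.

Multiply in 𝔽_2[x]: (x⁴ + x² + x + 1)·(x + 1) = x⁵ + x⁴ + x³ + 1.
Reduce using x⁵ ≡ x³ + 1 (mod x⁵ + x³ + 1).
Reduced: x⁴.

x^4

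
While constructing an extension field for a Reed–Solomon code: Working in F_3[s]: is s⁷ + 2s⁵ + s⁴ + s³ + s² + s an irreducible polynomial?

Write h(s) = s⁷ + 2s⁵ + s⁴ + s³ + s² + s.
Check for roots in F_3: h(0) = 0 → root; h(1) = 1; h(2) = 0 → root.
h(0) = 0, so (s) divides h(s); h is reducible.

No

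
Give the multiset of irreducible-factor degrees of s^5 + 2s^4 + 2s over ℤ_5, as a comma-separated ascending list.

1, 1, 1, 2

Write g(s) = s^5 + 2s^4 + 2s.
Roots in ℤ_5: g(0) = 0 → root; g(1) = 0 → root; g(2) = 3; g(3) = 1; g(4) = 4.
Linear factors from roots: (s), (s + 4).
Complete factorization: g(s) = (s)·(s + 4)^2·(s^2 + 4s + 2).
Factor degrees with multiplicity: 1 + 1 + 1 + 2 = 5.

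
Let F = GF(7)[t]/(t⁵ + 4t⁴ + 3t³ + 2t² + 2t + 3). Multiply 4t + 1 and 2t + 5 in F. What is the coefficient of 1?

Multiply in GF(7)[t]: (4t + 1)·(2t + 5) = t² + t + 5.
Reduced: t² + t + 5.

5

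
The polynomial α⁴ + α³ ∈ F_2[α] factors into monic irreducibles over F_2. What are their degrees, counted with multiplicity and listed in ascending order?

Write h(α) = α⁴ + α³.
Roots in F_2: h(0) = 0 → root; h(1) = 0 → root.
Linear factors from roots: (α), (α + 1).
Complete factorization: h(α) = (α + 1)·(α)^3.
Factor degrees with multiplicity: 1 + 1 + 1 + 1 = 4.

1, 1, 1, 1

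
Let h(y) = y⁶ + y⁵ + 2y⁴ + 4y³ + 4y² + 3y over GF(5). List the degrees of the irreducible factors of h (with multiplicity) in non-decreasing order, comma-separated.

Roots in GF(5): h(0) = 0 → root; h(1) = 0 → root; h(2) = 2; h(3) = 2; h(4) = 4.
Linear factors from roots: (y), (y + 4).
Complete factorization: h(y) = (y)·(y + 4)·(y² + y + 1)·(y² + y + 2).
Factor degrees with multiplicity: 1 + 1 + 2 + 2 = 6.

1, 1, 2, 2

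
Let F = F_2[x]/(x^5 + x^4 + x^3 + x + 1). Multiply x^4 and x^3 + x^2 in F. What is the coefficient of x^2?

Multiply in F_2[x]: (x^4)·(x^3 + x^2) = x^7 + x^6.
Reduce using x^5 ≡ x^4 + x^3 + x + 1 (mod x^5 + x^4 + x^3 + x + 1).
Reduced: x^4 + x^2 + x + 1.

1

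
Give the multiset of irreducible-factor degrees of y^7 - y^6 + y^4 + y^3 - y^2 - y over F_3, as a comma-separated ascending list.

Write h(y) = y^7 - y^6 + y^4 + y^3 - y^2 - y.
Roots in F_3: h(0) = 0 → root; h(1) = 0 → root; h(2) = 1.
Linear factors from roots: (y), (y - 1).
Complete factorization: h(y) = (y)·(y - 1)·(y^2 + 1)·(y^3 - y + 1).
Factor degrees with multiplicity: 1 + 1 + 2 + 3 = 7.

1, 1, 2, 3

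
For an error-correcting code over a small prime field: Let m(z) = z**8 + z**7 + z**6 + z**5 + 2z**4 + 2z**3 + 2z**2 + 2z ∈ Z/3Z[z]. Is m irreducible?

Check for roots in Z/3Z: m(0) = 0 → root; m(1) = 0 → root; m(2) = 0 → root.
m(0) = 0, so (z) divides m(z); m is reducible.

No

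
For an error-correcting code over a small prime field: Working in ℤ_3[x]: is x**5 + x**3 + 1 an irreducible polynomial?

No

Write g(x) = x**5 + x**3 + 1.
Check for roots in ℤ_3: g(0) = 1; g(1) = 0 → root; g(2) = 2.
g(1) = 0, so (x − 1) divides g(x); g is reducible.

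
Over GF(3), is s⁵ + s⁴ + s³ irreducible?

Write f(s) = s⁵ + s⁴ + s³.
Check for roots in GF(3): f(0) = 0 → root; f(1) = 0 → root; f(2) = 2.
f(0) = 0, so (s) divides f(s); f is reducible.

No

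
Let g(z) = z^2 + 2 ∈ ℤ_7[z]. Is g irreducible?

Yes

Check for roots in ℤ_7: g(0) = 2; g(1) = 3; g(2) = 6; g(3) = 4; g(4) = 4; g(5) = 6; g(6) = 3.
No roots. A degree-2 polynomial over a field with no linear factor is irreducible.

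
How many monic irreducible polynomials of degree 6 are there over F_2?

The number of monic irreducibles of degree 6 over GF(2) is (1/6)·Σ_{d∣6} μ(6/d) 2^d.
Divisors of 6: 1, 2, 3, 6; μ(6/d) for each: 1, -1, -1, 1.
Σ = 2^1 − 2^2 − 2^3 + 2^6 = 54.
N = 54/6 = 9.

9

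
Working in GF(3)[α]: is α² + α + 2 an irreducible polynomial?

Yes

Write h(α) = α² + α + 2.
Check for roots in GF(3): h(0) = 2; h(1) = 1; h(2) = 2.
No roots. A degree-2 polynomial over a field with no linear factor is irreducible.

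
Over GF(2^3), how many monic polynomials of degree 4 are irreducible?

1008

x^(8^4) − x is the product of all monic irreducibles of degree dividing 4; Möbius inversion gives N = (1/4) Σ μ(4/d)·8^d.
Divisors of 4: 1, 2, 4; μ(4/d) for each: 0, -1, 1.
Σ = − 8^2 + 8^4 = 4032.
N = 4032/4 = 1008.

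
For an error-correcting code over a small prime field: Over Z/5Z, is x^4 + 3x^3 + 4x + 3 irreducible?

Write f(x) = x^4 + 3x^3 + 4x + 3.
Check for roots in Z/5Z: f(0) = 3; f(1) = 1; f(2) = 1; f(3) = 2; f(4) = 2.
No roots, so no linear factors.
Degree-2 irreducible divisors: test the 10 monic irreducibles of degree 2 over GF(5).
None of them divide f (all give nonzero remainder).
No irreducible factor of degree ≤ 2 exists, so f is irreducible over GF(5).

Yes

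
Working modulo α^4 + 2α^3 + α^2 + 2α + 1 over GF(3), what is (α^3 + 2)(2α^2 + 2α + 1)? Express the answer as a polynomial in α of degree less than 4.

Multiply in GF(3)[α]: (α^3 + 2)·(2α^2 + 2α + 1) = 2α^5 + 2α^4 + α^3 + α^2 + α + 2.
Reduce using α^4 ≡ α^3 + 2α^2 + α + 2 (mod α^4 + 2α^3 + α^2 + 2α + 1).
Reduced: 2α^2 + 1.

2α^2 + 1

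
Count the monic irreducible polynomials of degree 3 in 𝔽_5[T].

x^(5^3) − x is the product of all monic irreducibles of degree dividing 3; Möbius inversion gives N = (1/3) Σ μ(3/d)·5^d.
Divisors of 3: 1, 3; μ(3/d) for each: -1, 1.
Σ = − 5^1 + 5^3 = 120.
N = 120/3 = 40.

40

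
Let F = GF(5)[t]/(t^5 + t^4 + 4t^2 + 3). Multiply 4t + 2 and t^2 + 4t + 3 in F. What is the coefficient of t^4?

0

Multiply in GF(5)[t]: (4t + 2)·(t^2 + 4t + 3) = 4t^3 + 3t^2 + 1.
Reduced: 4t^3 + 3t^2 + 1.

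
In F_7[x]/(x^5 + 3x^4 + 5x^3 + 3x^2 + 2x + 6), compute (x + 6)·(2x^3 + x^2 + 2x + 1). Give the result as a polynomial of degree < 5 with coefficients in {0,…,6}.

Multiply in F_7[x]: (x + 6)·(2x^3 + x^2 + 2x + 1) = 2x^4 + 6x^3 + x^2 + 6x + 6.
Reduced: 2x^4 + 6x^3 + x^2 + 6x + 6.

2x^4 + 6x^3 + x^2 + 6x + 6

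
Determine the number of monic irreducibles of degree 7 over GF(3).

312

Gauss's count: N_{3}(7) = (1/7) Σ_{d|7} μ(7/d)·3^d.
Divisors of 7: 1, 7; μ(7/d) for each: -1, 1.
Σ = − 3^1 + 3^7 = 2184.
N = 2184/7 = 312.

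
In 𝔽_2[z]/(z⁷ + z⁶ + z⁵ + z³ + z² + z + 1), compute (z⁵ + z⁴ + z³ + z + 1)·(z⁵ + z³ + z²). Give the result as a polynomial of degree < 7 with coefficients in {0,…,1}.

Multiply in 𝔽_2[z]: (z⁵ + z⁴ + z³ + z + 1)·(z⁵ + z³ + z²) = z¹⁰ + z⁹ + z⁶ + z⁴ + z².
Reduce using z⁷ ≡ z⁶ + z⁵ + z³ + z² + z + 1 (mod z⁷ + z⁶ + z⁵ + z³ + z² + z + 1).
Reduced: z⁴ + z³ + z² + 1.

z^4 + z^3 + z^2 + 1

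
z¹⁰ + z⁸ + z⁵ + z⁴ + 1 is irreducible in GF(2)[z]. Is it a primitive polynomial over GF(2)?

Yes

Write f(z) = z¹⁰ + z⁸ + z⁵ + z⁴ + 1.
|GF(2^10)^×| = 2^10 − 1 = 1023. Prime factorization: 1023 = 3·11·31.
f is primitive ⇔ z has order 1023 in GF(2)[z]/(f), i.e. z^(1023/q) ≠ 1 for each prime q | 1023.
z^(341) mod f = z⁵ + z⁴.
z^(93) mod f = z⁹ + z⁸ + z⁷ + z⁵ + z².
z^(33) mod f = z⁷ + z⁵ + z⁴ + z² + z + 1.
None equal 1, so z has full order 1023; f is primitive.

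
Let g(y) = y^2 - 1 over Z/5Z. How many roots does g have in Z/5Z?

Evaluate at each of the 5 elements of Z/5Z:
g(0) = 4; g(1) = 0 → root; g(2) = 3; g(3) = 3; g(4) = 0 → root.
Roots: {1, 4}.

2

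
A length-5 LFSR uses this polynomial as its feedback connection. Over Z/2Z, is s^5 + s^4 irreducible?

No

Write g(s) = s^5 + s^4.
Check for roots in Z/2Z: g(0) = 0 → root; g(1) = 0 → root.
g(0) = 0, so (s) divides g(s); g is reducible.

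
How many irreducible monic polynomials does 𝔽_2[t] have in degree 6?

9

x^(2^6) − x is the product of all monic irreducibles of degree dividing 6; Möbius inversion gives N = (1/6) Σ μ(6/d)·2^d.
Divisors of 6: 1, 2, 3, 6; μ(6/d) for each: 1, -1, -1, 1.
Σ = 2^1 − 2^2 − 2^3 + 2^6 = 54.
N = 54/6 = 9.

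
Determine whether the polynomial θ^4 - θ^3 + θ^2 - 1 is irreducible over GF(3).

Write P(θ) = θ^4 - θ^3 + θ^2 - 1.
Check for roots in GF(3): P(0) = 2; P(1) = 0 → root; P(2) = 2.
P(1) = 0, so (θ − 1) divides P(θ); P is reducible.

No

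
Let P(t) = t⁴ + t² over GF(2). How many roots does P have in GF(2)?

Evaluate at each of the 2 elements of GF(2):
P(0) = 0 → root; P(1) = 0 → root.
Roots: {0, 1}.

2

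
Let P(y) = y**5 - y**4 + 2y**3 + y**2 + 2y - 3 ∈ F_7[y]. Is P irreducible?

Check for roots in F_7: P(0) = 4; P(1) = 2; P(2) = 2; P(3) = 4; P(4) = 0 → root; P(5) = 3; P(6) = 6.
P(4) = 0, so (y − 4) divides P(y); P is reducible.

No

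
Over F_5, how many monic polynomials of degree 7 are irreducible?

11160

Gauss's count: N_{5}(7) = (1/7) Σ_{d|7} μ(7/d)·5^d.
Divisors of 7: 1, 7; μ(7/d) for each: -1, 1.
Σ = − 5^1 + 5^7 = 78120.
N = 78120/7 = 11160.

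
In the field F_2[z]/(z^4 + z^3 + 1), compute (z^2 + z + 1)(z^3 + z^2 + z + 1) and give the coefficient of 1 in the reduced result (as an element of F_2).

Multiply in F_2[z]: (z^2 + z + 1)·(z^3 + z^2 + z + 1) = z^5 + z^3 + z^2 + 1.
Reduce using z^4 ≡ z^3 + 1 (mod z^4 + z^3 + 1).
Reduced: z^2 + z.

0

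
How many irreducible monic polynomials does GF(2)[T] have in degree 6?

The number of monic irreducibles of degree 6 over GF(2) is (1/6)·Σ_{d∣6} μ(6/d) 2^d.
Divisors of 6: 1, 2, 3, 6; μ(6/d) for each: 1, -1, -1, 1.
Σ = 2^1 − 2^2 − 2^3 + 2^6 = 54.
N = 54/6 = 9.

9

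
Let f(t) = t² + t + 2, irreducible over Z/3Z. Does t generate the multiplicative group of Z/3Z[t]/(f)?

Yes

|GF(3^2)^×| = 3^2 − 1 = 8. Prime factorization: 8 = 2^3.
f is primitive ⇔ t has order 8 in GF(3)[t]/(f), i.e. t^(8/q) ≠ 1 for each prime q | 8.
t^(4) mod f = 2.
None equal 1, so t has full order 8; f is primitive.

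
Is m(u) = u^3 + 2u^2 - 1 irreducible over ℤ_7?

Check for roots in ℤ_7: m(0) = 6; m(1) = 2; m(2) = 1; m(3) = 2; m(4) = 4; m(5) = 6; m(6) = 0 → root.
m(6) = 0, so (u − 6) divides m(u); m is reducible.

No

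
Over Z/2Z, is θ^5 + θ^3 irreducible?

Write h(θ) = θ^5 + θ^3.
Check for roots in Z/2Z: h(0) = 0 → root; h(1) = 0 → root.
h(0) = 0, so (θ) divides h(θ); h is reducible.

No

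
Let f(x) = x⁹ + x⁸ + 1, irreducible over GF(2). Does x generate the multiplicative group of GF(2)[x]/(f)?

No

|GF(2^9)^×| = 2^9 − 1 = 511. Prime factorization: 511 = 7·73.
f is primitive ⇔ x has order 511 in GF(2)[x]/(f), i.e. x^(511/q) ≠ 1 for each prime q | 511.
x^(73) mod f = 1
x^(7) mod f = x⁷.
Since x^(73) = 1, the order of x divides 73 < 511; not primitive.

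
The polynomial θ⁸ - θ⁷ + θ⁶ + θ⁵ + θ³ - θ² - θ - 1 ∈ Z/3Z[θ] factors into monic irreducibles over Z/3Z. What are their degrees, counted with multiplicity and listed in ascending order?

Write f(θ) = θ⁸ - θ⁷ + θ⁶ + θ⁵ + θ³ - θ² - θ - 1.
Roots in Z/3Z: f(0) = 2; f(1) = 0 → root; f(2) = 0 → root.
Linear factors from roots: (θ - 1), (θ + 1).
Complete factorization: f(θ) = (θ + 1)^2·(θ - 1)^2·(θ² + 1)·(θ² - θ - 1).
Factor degrees with multiplicity: 1 + 1 + 1 + 1 + 2 + 2 = 8.

1, 1, 1, 1, 2, 2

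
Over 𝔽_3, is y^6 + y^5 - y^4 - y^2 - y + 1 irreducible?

No

Write g(y) = y^6 + y^5 - y^4 - y^2 - y + 1.
Check for roots in 𝔽_3: g(0) = 1; g(1) = 0 → root; g(2) = 0 → root.
g(1) = 0, so (y − 1) divides g(y); g is reducible.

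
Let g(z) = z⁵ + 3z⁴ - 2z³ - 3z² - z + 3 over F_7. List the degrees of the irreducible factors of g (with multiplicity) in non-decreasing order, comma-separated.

Complete factorization: g(z) = (z² + 2)·(z³ + 3z² + 3z - 2).
Factor degrees with multiplicity: 2 + 3 = 5.

2, 3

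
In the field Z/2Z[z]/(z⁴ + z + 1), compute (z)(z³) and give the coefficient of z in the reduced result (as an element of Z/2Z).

Multiply in Z/2Z[z]: (z)·(z³) = z⁴.
Reduce using z⁴ ≡ z + 1 (mod z⁴ + z + 1).
Reduced: z + 1.

1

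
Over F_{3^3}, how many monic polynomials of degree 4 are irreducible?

Gauss's count: N_{27}(4) = (1/4) Σ_{d|4} μ(4/d)·27^d.
Divisors of 4: 1, 2, 4; μ(4/d) for each: 0, -1, 1.
Σ = − 27^2 + 27^4 = 530712.
N = 530712/4 = 132678.

132678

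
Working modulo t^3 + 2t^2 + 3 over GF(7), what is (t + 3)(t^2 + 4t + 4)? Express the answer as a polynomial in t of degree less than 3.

5t^2 + 2t + 2

Multiply in GF(7)[t]: (t + 3)·(t^2 + 4t + 4) = t^3 + 2t + 5.
Reduce using t^3 ≡ 5t^2 + 4 (mod t^3 + 2t^2 + 3).
Reduced: 5t^2 + 2t + 2.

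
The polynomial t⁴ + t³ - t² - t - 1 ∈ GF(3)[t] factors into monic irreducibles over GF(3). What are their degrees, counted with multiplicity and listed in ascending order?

4

Write f(t) = t⁴ + t³ - t² - t - 1.
Roots in GF(3): f(0) = 2; f(1) = 2; f(2) = 2.
Complete factorization: f(t) = (t⁴ + t³ - t² - t - 1).
Factor degrees with multiplicity: 4 = 4.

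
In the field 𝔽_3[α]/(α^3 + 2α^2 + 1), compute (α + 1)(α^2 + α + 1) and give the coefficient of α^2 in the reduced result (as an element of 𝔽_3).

Multiply in 𝔽_3[α]: (α + 1)·(α^2 + α + 1) = α^3 + 2α^2 + 2α + 1.
Reduce using α^3 ≡ α^2 + 2 (mod α^3 + 2α^2 + 1).
Reduced: 2α.

0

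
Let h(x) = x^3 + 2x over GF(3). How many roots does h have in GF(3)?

Evaluate at each of the 3 elements of GF(3):
h(0) = 0 → root; h(1) = 0 → root; h(2) = 0 → root.
Roots: {0, 1, 2}.

3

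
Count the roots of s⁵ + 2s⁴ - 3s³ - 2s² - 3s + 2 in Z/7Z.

3

Write h(s) = s⁵ + 2s⁴ - 3s³ - 2s² - 3s + 2.
Evaluate at each of the 7 elements of Z/7Z:
h(0) = 2; h(1) = 4; h(2) = 0 → root; h(3) = 5; h(4) = 0 → root; h(5) = 3; h(6) = 0 → root.
Roots: {2, 4, 6}.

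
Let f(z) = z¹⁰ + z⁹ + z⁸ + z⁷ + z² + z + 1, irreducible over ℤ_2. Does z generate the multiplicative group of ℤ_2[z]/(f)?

|GF(2^10)^×| = 2^10 − 1 = 1023. Prime factorization: 1023 = 3·11·31.
f is primitive ⇔ z has order 1023 in GF(2)[z]/(f), i.e. z^(1023/q) ≠ 1 for each prime q | 1023.
z^(341) mod f = 1
z^(93) mod f = z⁸ + 1.
z^(33) mod f = z⁹ + z⁷ + 1.
Since z^(341) = 1, the order of z divides 341 < 1023; not primitive.

No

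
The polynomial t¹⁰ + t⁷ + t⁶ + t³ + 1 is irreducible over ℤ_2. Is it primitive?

Write f(t) = t¹⁰ + t⁷ + t⁶ + t³ + 1.
|GF(2^10)^×| = 2^10 − 1 = 1023. Prime factorization: 1023 = 3·11·31.
f is primitive ⇔ t has order 1023 in GF(2)[t]/(f), i.e. t^(1023/q) ≠ 1 for each prime q | 1023.
t^(341) mod f = 1
t^(93) mod f = t⁸ + t⁷ + t⁶ + t⁵ + t⁴ + t².
t^(33) mod f = t⁹ + t⁷ + t⁶ + t⁵ + t⁴ + t + 1.
Since t^(341) = 1, the order of t divides 341 < 1023; not primitive.

No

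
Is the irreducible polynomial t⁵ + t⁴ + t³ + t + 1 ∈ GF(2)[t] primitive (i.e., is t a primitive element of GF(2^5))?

Write f(t) = t⁵ + t⁴ + t³ + t + 1.
|GF(2^5)^×| = 2^5 − 1 = 31. Prime factorization: 31 = 31.
f is primitive ⇔ t has order 31 in GF(2)[t]/(f), i.e. t^(31/q) ≠ 1 for each prime q | 31.
t^(1) mod f = t.
None equal 1, so t has full order 31; f is primitive.

Yes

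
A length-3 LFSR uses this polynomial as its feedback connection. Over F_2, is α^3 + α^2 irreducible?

Write h(α) = α^3 + α^2.
Check for roots in F_2: h(0) = 0 → root; h(1) = 0 → root.
h(0) = 0, so (α) divides h(α); h is reducible.

No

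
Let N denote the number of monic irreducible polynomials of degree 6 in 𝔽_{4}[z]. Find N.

The number of monic irreducibles of degree 6 over GF(4) is (1/6)·Σ_{d∣6} μ(6/d) 4^d.
Divisors of 6: 1, 2, 3, 6; μ(6/d) for each: 1, -1, -1, 1.
Σ = 4^1 − 4^2 − 4^3 + 4^6 = 4020.
N = 4020/6 = 670.

670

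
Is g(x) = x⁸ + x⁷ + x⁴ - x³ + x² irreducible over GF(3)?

Check for roots in GF(3): g(0) = 0 → root; g(1) = 0 → root; g(2) = 0 → root.
g(0) = 0, so (x) divides g(x); g is reducible.

No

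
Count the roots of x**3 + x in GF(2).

Write P(x) = x**3 + x.
Evaluate at each of the 2 elements of GF(2):
P(0) = 0 → root; P(1) = 0 → root.
Roots: {0, 1}.

2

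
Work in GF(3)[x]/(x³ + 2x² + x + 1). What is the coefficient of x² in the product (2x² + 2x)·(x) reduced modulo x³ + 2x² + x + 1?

Multiply in GF(3)[x]: (2x² + 2x)·(x) = 2x³ + 2x².
Reduce using x³ ≡ x² + 2x + 2 (mod x³ + 2x² + x + 1).
Reduced: x² + x + 1.

1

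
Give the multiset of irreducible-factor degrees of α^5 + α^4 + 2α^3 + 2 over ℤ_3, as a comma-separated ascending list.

Write f(α) = α^5 + α^4 + 2α^3 + 2.
Roots in ℤ_3: f(0) = 2; f(1) = 0 → root; f(2) = 0 → root.
Linear factors from roots: (α + 2), (α + 1).
Complete factorization: f(α) = (α + 1)·(α + 2)^2·(α^2 + 2α + 2).
Factor degrees with multiplicity: 1 + 1 + 1 + 2 = 5.

1, 1, 1, 2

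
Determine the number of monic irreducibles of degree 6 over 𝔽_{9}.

x^(9^6) − x is the product of all monic irreducibles of degree dividing 6; Möbius inversion gives N = (1/6) Σ μ(6/d)·9^d.
Divisors of 6: 1, 2, 3, 6; μ(6/d) for each: 1, -1, -1, 1.
Σ = 9^1 − 9^2 − 9^3 + 9^6 = 530640.
N = 530640/6 = 88440.

88440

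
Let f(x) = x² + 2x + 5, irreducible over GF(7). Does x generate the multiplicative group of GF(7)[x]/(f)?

Yes

|GF(7^2)^×| = 7^2 − 1 = 48. Prime factorization: 48 = 2^4·3.
f is primitive ⇔ x has order 48 in GF(7)[x]/(f), i.e. x^(48/q) ≠ 1 for each prime q | 48.
x^(24) mod f = 6.
x^(16) mod f = 4.
None equal 1, so x has full order 48; f is primitive.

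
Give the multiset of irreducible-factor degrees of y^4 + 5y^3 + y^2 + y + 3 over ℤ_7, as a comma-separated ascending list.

1, 3

Write h(y) = y^4 + 5y^3 + y^2 + y + 3.
Linear factors from roots: (y + 4).
Complete factorization: h(y) = (y + 4)·(y^3 + y^2 + 4y + 6).
Factor degrees with multiplicity: 1 + 3 = 4.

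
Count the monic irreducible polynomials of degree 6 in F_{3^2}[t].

By the necklace-counting formula, N_9(6) = (1/6) Σ_{d|6} μ(6/d)·9^d.
Divisors of 6: 1, 2, 3, 6; μ(6/d) for each: 1, -1, -1, 1.
Σ = 9^1 − 9^2 − 9^3 + 9^6 = 530640.
N = 530640/6 = 88440.

88440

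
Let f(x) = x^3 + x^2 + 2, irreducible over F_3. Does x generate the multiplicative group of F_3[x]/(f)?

No

|GF(3^3)^×| = 3^3 − 1 = 26. Prime factorization: 26 = 2·13.
f is primitive ⇔ x has order 26 in GF(3)[x]/(f), i.e. x^(26/q) ≠ 1 for each prime q | 26.
x^(13) mod f = 1
x^(2) mod f = x^2.
Since x^(13) = 1, the order of x divides 13 < 26; not primitive.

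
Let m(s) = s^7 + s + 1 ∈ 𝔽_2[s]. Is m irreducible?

Check for roots in 𝔽_2: m(0) = 1; m(1) = 1.
No roots, so no linear factors.
Monic irreducibles of degree 2 over GF(2): s^2 + s + 1.
None of them divide m (all give nonzero remainder).
Monic irreducibles of degree 3 over GF(2): s^3 + s + 1, s^3 + s^2 + 1.
None of them divide m (all give nonzero remainder).
No irreducible factor of degree ≤ 3 exists, so m is irreducible over GF(2).

Yes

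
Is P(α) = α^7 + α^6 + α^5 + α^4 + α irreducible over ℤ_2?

No

Check for roots in ℤ_2: P(0) = 0 → root; P(1) = 1.
P(0) = 0, so (α) divides P(α); P is reducible.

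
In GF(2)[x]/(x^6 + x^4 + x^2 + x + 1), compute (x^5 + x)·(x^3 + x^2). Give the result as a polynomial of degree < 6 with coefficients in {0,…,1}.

x^5 + x^4 + x^3 + x^2 + 1

Multiply in GF(2)[x]: (x^5 + x)·(x^3 + x^2) = x^8 + x^7 + x^4 + x^3.
Reduce using x^6 ≡ x^4 + x^2 + x + 1 (mod x^6 + x^4 + x^2 + x + 1).
Reduced: x^5 + x^4 + x^3 + x^2 + 1.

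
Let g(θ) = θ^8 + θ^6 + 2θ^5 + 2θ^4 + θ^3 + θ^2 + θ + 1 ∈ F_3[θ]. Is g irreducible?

Check for roots in F_3: g(0) = 1; g(1) = 1; g(2) = 2.
No roots, so no linear factors.
Monic irreducibles of degree 2 over GF(3): θ^2 + 1, θ^2 + θ + 2, θ^2 + 2θ + 2.
None of them divide g (all give nonzero remainder).
Degree-3 irreducible divisors: test the 8 monic irreducibles of degree 3 over GF(3).
None of them divide g (all give nonzero remainder).
Degree-4 irreducible divisors: test the 18 monic irreducibles of degree 4 over GF(3).
None of them divide g (all give nonzero remainder).
No irreducible factor of degree ≤ 4 exists, so g is irreducible over GF(3).

Yes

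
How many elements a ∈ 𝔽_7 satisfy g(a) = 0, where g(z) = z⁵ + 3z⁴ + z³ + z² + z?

Evaluate at each of the 7 elements of 𝔽_7:
g(0) = 0 → root; g(1) = 0 → root; g(2) = 3; g(3) = 0 → root; g(4) = 0 → root; g(5) = 3; g(6) = 1.
Roots: {0, 1, 3, 4}.

4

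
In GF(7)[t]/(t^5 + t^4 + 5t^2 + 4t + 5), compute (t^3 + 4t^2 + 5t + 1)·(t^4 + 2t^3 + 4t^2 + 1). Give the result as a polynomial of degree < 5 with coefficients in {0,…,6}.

Multiply in GF(7)[t]: (t^3 + 4t^2 + 5t + 1)·(t^4 + 2t^3 + 4t^2 + 1) = t^7 + 6t^6 + 3t^5 + 6t^4 + 2t^3 + t^2 + 5t + 1.
Reduce using t^5 ≡ 6t^4 + 2t^2 + 3t + 2 (mod t^5 + t^4 + 5t^2 + 4t + 5).
Reduced: 3t^4 + t^3 + 2t + 4.

3t^4 + t^3 + 2t + 4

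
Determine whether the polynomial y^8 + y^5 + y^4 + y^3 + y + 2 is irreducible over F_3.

Write g(y) = y^8 + y^5 + y^4 + y^3 + y + 2.
Check for roots in F_3: g(0) = 2; g(1) = 1; g(2) = 1.
No roots, so no linear factors.
Monic irreducibles of degree 2 over GF(3): y^2 + 1, y^2 + y + 2, y^2 + 2y + 2.
None of them divide g (all give nonzero remainder).
Degree-3 irreducible divisors: test the 8 monic irreducibles of degree 3 over GF(3).
None of them divide g (all give nonzero remainder).
Degree-4 irreducible divisors: test the 18 monic irreducibles of degree 4 over GF(3).
None of them divide g (all give nonzero remainder).
No irreducible factor of degree ≤ 4 exists, so g is irreducible over GF(3).

Yes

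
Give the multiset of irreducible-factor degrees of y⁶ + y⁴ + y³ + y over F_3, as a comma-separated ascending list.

Write g(y) = y⁶ + y⁴ + y³ + y.
Roots in F_3: g(0) = 0 → root; g(1) = 1; g(2) = 0 → root.
Linear factors from roots: (y), (y + 1).
Complete factorization: g(y) = (y)·(y + 1)^3·(y² + 1).
Factor degrees with multiplicity: 1 + 1 + 1 + 1 + 2 = 6.

1, 1, 1, 1, 2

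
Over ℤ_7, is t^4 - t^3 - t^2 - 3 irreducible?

No

Write m(t) = t^4 - t^3 - t^2 - 3.
Check for roots in ℤ_7: m(0) = 4; m(1) = 3; m(2) = 1; m(3) = 0 → root; m(4) = 5; m(5) = 3; m(6) = 5.
m(3) = 0, so (t − 3) divides m(t); m is reducible.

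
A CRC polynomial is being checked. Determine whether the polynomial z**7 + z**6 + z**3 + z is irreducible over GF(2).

Write h(z) = z**7 + z**6 + z**3 + z.
Check for roots in GF(2): h(0) = 0 → root; h(1) = 0 → root.
h(0) = 0, so (z) divides h(z); h is reducible.

No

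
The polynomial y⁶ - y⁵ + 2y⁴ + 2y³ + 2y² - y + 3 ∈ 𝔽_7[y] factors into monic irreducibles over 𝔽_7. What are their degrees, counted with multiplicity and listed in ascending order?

Write f(y) = y⁶ - y⁵ + 2y⁴ + 2y³ + 2y² - y + 3.
Complete factorization: f(y) = (y⁶ - y⁵ + 2y⁴ + 2y³ + 2y² - y + 3).
Factor degrees with multiplicity: 6 = 6.

6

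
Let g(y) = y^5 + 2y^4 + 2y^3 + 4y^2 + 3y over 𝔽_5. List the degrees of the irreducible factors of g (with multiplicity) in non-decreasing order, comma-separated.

Roots in 𝔽_5: g(0) = 0 → root; g(1) = 2; g(2) = 2; g(3) = 4; g(4) = 0 → root.
Linear factors from roots: (y), (y + 1).
Complete factorization: g(y) = (y)·(y + 1)·(y^3 + y^2 + y + 3).
Factor degrees with multiplicity: 1 + 1 + 3 = 5.

1, 1, 3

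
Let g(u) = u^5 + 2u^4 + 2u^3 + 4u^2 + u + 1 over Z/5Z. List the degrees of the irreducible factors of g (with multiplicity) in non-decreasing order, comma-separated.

Roots in Z/5Z: g(0) = 1; g(1) = 1; g(2) = 4; g(3) = 4; g(4) = 3.
Complete factorization: g(u) = (u^2 + u + 2)·(u^3 + u^2 + 4u + 3).
Factor degrees with multiplicity: 2 + 3 = 5.

2, 3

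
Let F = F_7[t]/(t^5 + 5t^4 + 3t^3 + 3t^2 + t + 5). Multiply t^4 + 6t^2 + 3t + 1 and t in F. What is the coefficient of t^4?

Multiply in F_7[t]: (t^4 + 6t^2 + 3t + 1)·(t) = t^5 + 6t^3 + 3t^2 + t.
Reduce using t^5 ≡ 2t^4 + 4t^3 + 4t^2 + 6t + 2 (mod t^5 + 5t^4 + 3t^3 + 3t^2 + t + 5).
Reduced: 2t^4 + 3t^3 + 2.

2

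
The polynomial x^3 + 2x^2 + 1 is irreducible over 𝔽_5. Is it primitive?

No

Write f(x) = x^3 + 2x^2 + 1.
|GF(5^3)^×| = 5^3 − 1 = 124. Prime factorization: 124 = 2^2·31.
f is primitive ⇔ x has order 124 in GF(5)[x]/(f), i.e. x^(124/q) ≠ 1 for each prime q | 124.
x^(62) mod f = 1
x^(4) mod f = 4x^2 + 4x + 2.
Since x^(62) = 1, the order of x divides 62 < 124; not primitive.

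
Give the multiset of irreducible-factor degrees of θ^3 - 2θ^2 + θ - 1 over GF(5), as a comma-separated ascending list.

1, 2

Write f(θ) = θ^3 - 2θ^2 + θ - 1.
Roots in GF(5): f(0) = 4; f(1) = 4; f(2) = 1; f(3) = 1; f(4) = 0 → root.
Linear factors from roots: (θ + 1).
Complete factorization: f(θ) = (θ + 1)·(θ^2 + 2θ - 1).
Factor degrees with multiplicity: 1 + 2 = 3.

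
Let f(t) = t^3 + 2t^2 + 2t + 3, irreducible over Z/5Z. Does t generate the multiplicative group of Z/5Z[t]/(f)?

|GF(5^3)^×| = 5^3 − 1 = 124. Prime factorization: 124 = 2^2·31.
f is primitive ⇔ t has order 124 in GF(5)[t]/(f), i.e. t^(124/q) ≠ 1 for each prime q | 124.
t^(62) mod f = 4.
t^(4) mod f = 2t^2 + t + 1.
None equal 1, so t has full order 124; f is primitive.

Yes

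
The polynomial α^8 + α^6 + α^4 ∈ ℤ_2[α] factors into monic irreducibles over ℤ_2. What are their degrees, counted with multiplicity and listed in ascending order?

1, 1, 1, 1, 2, 2

Write g(α) = α^8 + α^6 + α^4.
Roots in ℤ_2: g(0) = 0 → root; g(1) = 1.
Linear factors from roots: (α).
Complete factorization: g(α) = (α)^4·(α^2 + α + 1)^2.
Factor degrees with multiplicity: 1 + 1 + 1 + 1 + 2 + 2 = 8.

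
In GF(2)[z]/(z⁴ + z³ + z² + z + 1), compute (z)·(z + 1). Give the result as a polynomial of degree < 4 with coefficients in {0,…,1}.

Multiply in GF(2)[z]: (z)·(z + 1) = z² + z.
Reduced: z² + z.

z^2 + z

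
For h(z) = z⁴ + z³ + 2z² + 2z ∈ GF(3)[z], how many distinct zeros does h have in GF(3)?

Evaluate at each of the 3 elements of GF(3):
h(0) = 0 → root; h(1) = 0 → root; h(2) = 0 → root.
Roots: {0, 1, 2}.

3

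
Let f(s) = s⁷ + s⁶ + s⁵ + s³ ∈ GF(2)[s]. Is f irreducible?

No

Check for roots in GF(2): f(0) = 0 → root; f(1) = 0 → root.
f(0) = 0, so (s) divides f(s); f is reducible.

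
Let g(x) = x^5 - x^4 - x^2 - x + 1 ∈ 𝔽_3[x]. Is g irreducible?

Check for roots in 𝔽_3: g(0) = 1; g(1) = 2; g(2) = 2.
No roots, so no linear factors.
Monic irreducibles of degree 2 over GF(3): x^2 + 1, x^2 + x - 1, x^2 - x - 1.
None of them divide g (all give nonzero remainder).
No irreducible factor of degree ≤ 2 exists, so g is irreducible over GF(3).

Yes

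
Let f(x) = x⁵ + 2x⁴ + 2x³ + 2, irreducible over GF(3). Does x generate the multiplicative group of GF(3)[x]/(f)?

|GF(3^5)^×| = 3^5 − 1 = 242. Prime factorization: 242 = 2·11^2.
f is primitive ⇔ x has order 242 in GF(3)[x]/(f), i.e. x^(242/q) ≠ 1 for each prime q | 242.
x^(121) mod f = 1
x^(22) mod f = x⁴ + x² + x + 2.
Since x^(121) = 1, the order of x divides 121 < 242; not primitive.

No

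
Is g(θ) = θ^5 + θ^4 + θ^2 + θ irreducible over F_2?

Check for roots in F_2: g(0) = 0 → root; g(1) = 0 → root.
g(0) = 0, so (θ) divides g(θ); g is reducible.

No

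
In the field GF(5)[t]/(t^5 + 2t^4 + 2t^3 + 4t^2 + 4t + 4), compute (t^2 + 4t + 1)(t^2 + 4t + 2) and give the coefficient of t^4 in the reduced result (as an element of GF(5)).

Multiply in GF(5)[t]: (t^2 + 4t + 1)·(t^2 + 4t + 2) = t^4 + 3t^3 + 4t^2 + 2t + 2.
Reduced: t^4 + 3t^3 + 4t^2 + 2t + 2.

1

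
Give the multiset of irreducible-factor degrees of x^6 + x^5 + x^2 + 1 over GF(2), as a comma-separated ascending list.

1, 2, 3

Write h(x) = x^6 + x^5 + x^2 + 1.
Roots in GF(2): h(0) = 1; h(1) = 0 → root.
Linear factors from roots: (x + 1).
Complete factorization: h(x) = (x + 1)·(x^2 + x + 1)·(x^3 + x^2 + 1).
Factor degrees with multiplicity: 1 + 2 + 3 = 6.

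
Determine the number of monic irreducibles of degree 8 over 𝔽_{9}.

5380020

The number of monic irreducibles of degree 8 over GF(9) is (1/8)·Σ_{d∣8} μ(8/d) 9^d.
Divisors of 8: 1, 2, 4, 8; μ(8/d) for each: 0, 0, -1, 1.
Σ = − 9^4 + 9^8 = 43040160.
N = 43040160/8 = 5380020.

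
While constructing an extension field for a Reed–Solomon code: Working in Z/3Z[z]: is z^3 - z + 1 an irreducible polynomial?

Write P(z) = z^3 - z + 1.
Check for roots in Z/3Z: P(0) = 1; P(1) = 1; P(2) = 1.
No roots. A degree-3 polynomial over a field with no linear factor is irreducible.

Yes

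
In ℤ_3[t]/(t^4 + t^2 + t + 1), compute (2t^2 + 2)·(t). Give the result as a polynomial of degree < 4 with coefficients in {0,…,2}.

2t^3 + 2t

Multiply in ℤ_3[t]: (2t^2 + 2)·(t) = 2t^3 + 2t.
Reduced: 2t^3 + 2t.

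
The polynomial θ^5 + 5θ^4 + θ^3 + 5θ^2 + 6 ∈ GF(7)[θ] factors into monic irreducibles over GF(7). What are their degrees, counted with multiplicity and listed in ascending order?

1, 2, 2

Write h(θ) = θ^5 + 5θ^4 + θ^3 + 5θ^2 + 6.
Linear factors from roots: (θ + 1).
Complete factorization: h(θ) = (θ + 1)·(θ^2 + 5θ + 5)·(θ^2 + 6θ + 4).
Factor degrees with multiplicity: 1 + 2 + 2 = 5.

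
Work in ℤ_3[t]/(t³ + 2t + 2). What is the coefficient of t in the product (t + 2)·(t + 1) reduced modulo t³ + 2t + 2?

0

Multiply in ℤ_3[t]: (t + 2)·(t + 1) = t² + 2.
Reduced: t² + 2.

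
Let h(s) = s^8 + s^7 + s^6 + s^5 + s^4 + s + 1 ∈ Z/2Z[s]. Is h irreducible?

Yes

Check for roots in Z/2Z: h(0) = 1; h(1) = 1.
No roots, so no linear factors.
Monic irreducibles of degree 2 over GF(2): s^2 + s + 1.
None of them divide h (all give nonzero remainder).
Monic irreducibles of degree 3 over GF(2): s^3 + s + 1, s^3 + s^2 + 1.
None of them divide h (all give nonzero remainder).
Monic irreducibles of degree 4 over GF(2): s^4 + s + 1, s^4 + s^3 + 1, s^4 + s^3 + s^2 + s + 1.
None of them divide h (all give nonzero remainder).
No irreducible factor of degree ≤ 4 exists, so h is irreducible over GF(2).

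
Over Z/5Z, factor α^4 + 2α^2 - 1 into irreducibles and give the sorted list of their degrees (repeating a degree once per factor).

2, 2

Write f(α) = α^4 + 2α^2 - 1.
Roots in Z/5Z: f(0) = 4; f(1) = 2; f(2) = 3; f(3) = 3; f(4) = 2.
Complete factorization: f(α) = (α^2 + 2α - 2)·(α^2 - 2α - 2).
Factor degrees with multiplicity: 2 + 2 = 4.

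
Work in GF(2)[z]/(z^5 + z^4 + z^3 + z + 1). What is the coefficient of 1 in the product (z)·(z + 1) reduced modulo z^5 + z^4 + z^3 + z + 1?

0

Multiply in GF(2)[z]: (z)·(z + 1) = z^2 + z.
Reduced: z^2 + z.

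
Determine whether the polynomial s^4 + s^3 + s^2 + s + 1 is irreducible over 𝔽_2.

Yes

Write h(s) = s^4 + s^3 + s^2 + s + 1.
Check for roots in 𝔽_2: h(0) = 1; h(1) = 1.
No roots, so no linear factors.
Monic irreducibles of degree 2 over GF(2): s^2 + s + 1.
None of them divide h (all give nonzero remainder).
No irreducible factor of degree ≤ 2 exists, so h is irreducible over GF(2).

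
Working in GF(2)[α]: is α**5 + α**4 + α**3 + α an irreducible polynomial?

Write g(α) = α**5 + α**4 + α**3 + α.
Check for roots in GF(2): g(0) = 0 → root; g(1) = 0 → root.
g(0) = 0, so (α) divides g(α); g is reducible.

No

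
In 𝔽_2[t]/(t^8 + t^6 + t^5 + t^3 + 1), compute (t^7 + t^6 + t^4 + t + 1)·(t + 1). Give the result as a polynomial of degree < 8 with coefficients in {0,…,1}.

Multiply in 𝔽_2[t]: (t^7 + t^6 + t^4 + t + 1)·(t + 1) = t^8 + t^6 + t^5 + t^4 + t^2 + 1.
Reduce using t^8 ≡ t^6 + t^5 + t^3 + 1 (mod t^8 + t^6 + t^5 + t^3 + 1).
Reduced: t^4 + t^3 + t^2.

t^4 + t^3 + t^2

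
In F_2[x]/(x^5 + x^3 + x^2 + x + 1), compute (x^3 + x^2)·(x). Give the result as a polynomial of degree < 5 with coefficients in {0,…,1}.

x^4 + x^3

Multiply in F_2[x]: (x^3 + x^2)·(x) = x^4 + x^3.
Reduced: x^4 + x^3.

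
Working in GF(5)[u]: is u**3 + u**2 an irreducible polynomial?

No

Write f(u) = u**3 + u**2.
Check for roots in GF(5): f(0) = 0 → root; f(1) = 2; f(2) = 2; f(3) = 1; f(4) = 0 → root.
f(0) = 0, so (u) divides f(u); f is reducible.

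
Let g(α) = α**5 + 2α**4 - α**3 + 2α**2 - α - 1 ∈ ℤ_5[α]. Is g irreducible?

Check for roots in ℤ_5: g(0) = 4; g(1) = 2; g(2) = 1; g(3) = 2; g(4) = 4.
No roots, so no linear factors.
Degree-2 irreducible divisors: test the 10 monic irreducibles of degree 2 over GF(5).
None of them divide g (all give nonzero remainder).
No irreducible factor of degree ≤ 2 exists, so g is irreducible over GF(5).

Yes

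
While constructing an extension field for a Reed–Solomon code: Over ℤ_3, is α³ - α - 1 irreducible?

Yes

Write f(α) = α³ - α - 1.
Check for roots in ℤ_3: f(0) = 2; f(1) = 2; f(2) = 2.
No roots. A degree-3 polynomial over a field with no linear factor is irreducible.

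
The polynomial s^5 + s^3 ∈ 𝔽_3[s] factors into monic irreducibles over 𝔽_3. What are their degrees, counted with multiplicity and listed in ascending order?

Write h(s) = s^5 + s^3.
Roots in 𝔽_3: h(0) = 0 → root; h(1) = 2; h(2) = 1.
Linear factors from roots: (s).
Complete factorization: h(s) = (s)^3·(s^2 + 1).
Factor degrees with multiplicity: 1 + 1 + 1 + 2 = 5.

1, 1, 1, 2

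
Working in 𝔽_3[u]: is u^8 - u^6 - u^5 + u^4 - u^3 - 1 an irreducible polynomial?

Write m(u) = u^8 - u^6 - u^5 + u^4 - u^3 - 1.
Check for roots in 𝔽_3: m(0) = 2; m(1) = 1; m(2) = 2.
No roots, so no linear factors.
Monic irreducibles of degree 2 over GF(3): u^2 + 1, u^2 + u - 1, u^2 - u - 1.
None of them divide m (all give nonzero remainder).
Degree-3 irreducible divisors: test the 8 monic irreducibles of degree 3 over GF(3).
None of them divide m (all give nonzero remainder).
Degree-4 irreducible divisors: test the 18 monic irreducibles of degree 4 over GF(3).
None of them divide m (all give nonzero remainder).
No irreducible factor of degree ≤ 4 exists, so m is irreducible over GF(3).

Yes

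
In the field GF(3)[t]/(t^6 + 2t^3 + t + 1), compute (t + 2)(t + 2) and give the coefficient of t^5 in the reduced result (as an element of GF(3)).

0

Multiply in GF(3)[t]: (t + 2)·(t + 2) = t^2 + t + 1.
Reduced: t^2 + t + 1.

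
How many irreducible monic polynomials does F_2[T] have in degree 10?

Gauss's count: N_{2}(10) = (1/10) Σ_{d|10} μ(10/d)·2^d.
Divisors of 10: 1, 2, 5, 10; μ(10/d) for each: 1, -1, -1, 1.
Σ = 2^1 − 2^2 − 2^5 + 2^10 = 990.
N = 990/10 = 99.

99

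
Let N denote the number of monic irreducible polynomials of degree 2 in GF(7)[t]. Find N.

Gauss's count: N_{7}(2) = (1/2) Σ_{d|2} μ(2/d)·7^d.
Divisors of 2: 1, 2; μ(2/d) for each: -1, 1.
Σ = − 7^1 + 7^2 = 42.
N = 42/2 = 21.

21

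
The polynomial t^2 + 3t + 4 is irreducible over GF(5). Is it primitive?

No

Write f(t) = t^2 + 3t + 4.
|GF(5^2)^×| = 5^2 − 1 = 24. Prime factorization: 24 = 2^3·3.
f is primitive ⇔ t has order 24 in GF(5)[t]/(f), i.e. t^(24/q) ≠ 1 for each prime q | 24.
t^(12) mod f = 1
t^(8) mod f = 3t + 4.
Since t^(12) = 1, the order of t divides 12 < 24; not primitive.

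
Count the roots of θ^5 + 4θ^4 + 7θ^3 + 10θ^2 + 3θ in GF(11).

Write f(θ) = θ^5 + 4θ^4 + 7θ^3 + 10θ^2 + 3θ.
Evaluate at each of the 11 elements of GF(11):
f(0) = 0 → root; f(1) = 3; f(2) = 0 → root; f(3) = 8; f(4) = 6; f(5) = 0 → root; f(6) = 0 → root; f(7) = 8; f(8) = 6; f(9) = 10; f(10) = 3.
Roots: {0, 2, 5, 6}.

4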